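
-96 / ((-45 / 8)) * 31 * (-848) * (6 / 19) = -13459456 / 95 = -141678.48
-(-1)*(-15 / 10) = -1.50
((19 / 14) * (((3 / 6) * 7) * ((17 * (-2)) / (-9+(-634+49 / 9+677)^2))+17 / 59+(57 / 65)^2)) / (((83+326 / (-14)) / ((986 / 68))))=1377455706763 / 4153992385400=0.33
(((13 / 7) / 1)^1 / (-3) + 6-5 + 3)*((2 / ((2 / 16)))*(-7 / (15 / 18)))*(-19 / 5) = 43168 / 25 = 1726.72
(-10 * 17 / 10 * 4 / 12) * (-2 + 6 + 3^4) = -1445 / 3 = -481.67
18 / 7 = 2.57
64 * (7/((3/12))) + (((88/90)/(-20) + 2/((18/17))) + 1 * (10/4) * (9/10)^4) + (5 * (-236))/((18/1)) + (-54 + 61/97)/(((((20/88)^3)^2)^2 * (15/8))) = -51110608747748207775551/34101562500000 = -1498776155.72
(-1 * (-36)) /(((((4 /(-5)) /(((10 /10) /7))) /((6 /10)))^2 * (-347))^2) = 729 /18502528576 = 0.00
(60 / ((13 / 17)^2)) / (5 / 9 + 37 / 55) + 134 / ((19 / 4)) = 2870497 / 25688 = 111.74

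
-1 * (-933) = 933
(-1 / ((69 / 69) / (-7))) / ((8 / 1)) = 7 / 8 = 0.88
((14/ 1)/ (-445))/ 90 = -7/ 20025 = -0.00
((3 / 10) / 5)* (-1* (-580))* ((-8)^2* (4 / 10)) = 22272 / 25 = 890.88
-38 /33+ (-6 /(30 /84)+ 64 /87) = -82378 /4785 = -17.22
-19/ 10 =-1.90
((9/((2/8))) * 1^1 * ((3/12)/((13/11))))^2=9801/169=57.99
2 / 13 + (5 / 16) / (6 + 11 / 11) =289 / 1456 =0.20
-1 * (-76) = 76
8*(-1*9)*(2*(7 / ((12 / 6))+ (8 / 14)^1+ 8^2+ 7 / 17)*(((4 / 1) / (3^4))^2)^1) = -231808 / 9639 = -24.05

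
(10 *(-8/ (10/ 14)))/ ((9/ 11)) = -1232/ 9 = -136.89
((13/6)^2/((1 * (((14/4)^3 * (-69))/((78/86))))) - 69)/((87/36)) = -842657444/29512749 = -28.55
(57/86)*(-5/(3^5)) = -95/6966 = -0.01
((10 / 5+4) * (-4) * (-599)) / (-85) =-14376 / 85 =-169.13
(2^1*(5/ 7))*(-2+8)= 60/ 7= 8.57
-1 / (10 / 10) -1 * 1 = -2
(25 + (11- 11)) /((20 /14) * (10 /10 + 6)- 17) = -25 /7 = -3.57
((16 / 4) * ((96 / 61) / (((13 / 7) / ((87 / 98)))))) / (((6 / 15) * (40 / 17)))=17748 / 5551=3.20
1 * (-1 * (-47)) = 47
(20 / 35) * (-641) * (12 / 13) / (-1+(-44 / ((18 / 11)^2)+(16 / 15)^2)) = 15576300 / 750659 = 20.75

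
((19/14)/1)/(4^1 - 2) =0.68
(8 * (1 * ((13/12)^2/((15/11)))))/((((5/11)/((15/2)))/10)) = 20449/18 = 1136.06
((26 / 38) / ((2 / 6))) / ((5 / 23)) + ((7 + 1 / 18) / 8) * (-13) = -27677 / 13680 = -2.02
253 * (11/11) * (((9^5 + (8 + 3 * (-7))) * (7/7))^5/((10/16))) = 290285353745691231228964000.00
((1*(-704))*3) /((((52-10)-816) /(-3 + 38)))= 12320 /129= 95.50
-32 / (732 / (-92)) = 736 / 183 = 4.02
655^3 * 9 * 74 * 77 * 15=216162379991250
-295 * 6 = -1770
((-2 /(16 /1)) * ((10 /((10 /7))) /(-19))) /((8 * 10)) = 7 /12160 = 0.00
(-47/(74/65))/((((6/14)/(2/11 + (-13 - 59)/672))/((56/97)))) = -491855/118437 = -4.15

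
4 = 4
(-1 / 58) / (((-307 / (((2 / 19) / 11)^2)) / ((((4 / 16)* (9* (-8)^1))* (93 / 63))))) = -372 / 2722243601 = -0.00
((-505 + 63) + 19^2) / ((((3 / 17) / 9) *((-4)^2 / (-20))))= 20655 / 4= 5163.75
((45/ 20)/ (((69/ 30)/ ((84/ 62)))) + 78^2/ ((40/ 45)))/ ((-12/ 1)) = -3254049/ 5704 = -570.49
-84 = -84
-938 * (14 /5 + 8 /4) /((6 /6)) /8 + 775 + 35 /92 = 97787 /460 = 212.58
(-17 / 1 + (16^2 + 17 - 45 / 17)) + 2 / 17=4309 / 17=253.47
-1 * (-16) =16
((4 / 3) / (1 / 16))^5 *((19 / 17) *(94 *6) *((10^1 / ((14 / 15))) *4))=383540579532800 / 3213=119371484448.43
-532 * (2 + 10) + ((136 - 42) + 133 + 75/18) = -36917/6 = -6152.83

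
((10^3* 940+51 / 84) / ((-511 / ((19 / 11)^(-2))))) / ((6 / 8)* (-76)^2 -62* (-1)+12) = -3184722057 / 22757818328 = -0.14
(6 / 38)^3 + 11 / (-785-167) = -49745 / 6529768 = -0.01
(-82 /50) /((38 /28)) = -574 /475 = -1.21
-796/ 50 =-398/ 25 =-15.92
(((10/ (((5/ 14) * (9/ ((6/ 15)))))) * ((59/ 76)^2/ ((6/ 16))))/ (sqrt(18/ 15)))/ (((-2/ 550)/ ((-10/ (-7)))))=-3829100 * sqrt(30)/ 29241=-717.24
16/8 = 2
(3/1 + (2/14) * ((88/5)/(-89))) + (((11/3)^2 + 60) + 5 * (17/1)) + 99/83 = 378375614/2326905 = 162.61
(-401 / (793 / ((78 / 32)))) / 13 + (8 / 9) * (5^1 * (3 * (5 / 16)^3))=380137 / 1218048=0.31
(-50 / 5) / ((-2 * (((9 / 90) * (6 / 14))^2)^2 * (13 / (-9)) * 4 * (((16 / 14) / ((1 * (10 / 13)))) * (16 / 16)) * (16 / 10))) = -1313046875 / 12168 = -107909.84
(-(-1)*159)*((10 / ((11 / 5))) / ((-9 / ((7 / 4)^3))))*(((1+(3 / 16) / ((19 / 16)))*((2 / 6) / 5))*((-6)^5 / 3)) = 1636110 / 19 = 86111.05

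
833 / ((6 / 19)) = 15827 / 6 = 2637.83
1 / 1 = 1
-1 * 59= -59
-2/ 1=-2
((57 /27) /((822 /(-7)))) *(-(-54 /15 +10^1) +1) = 133 /1370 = 0.10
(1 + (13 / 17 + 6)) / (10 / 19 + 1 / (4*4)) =40128 / 3043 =13.19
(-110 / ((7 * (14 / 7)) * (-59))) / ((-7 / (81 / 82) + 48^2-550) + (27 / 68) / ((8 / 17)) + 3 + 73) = 142560 / 1952324927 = 0.00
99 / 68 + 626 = 42667 / 68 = 627.46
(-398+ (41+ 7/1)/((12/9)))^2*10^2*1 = 13104400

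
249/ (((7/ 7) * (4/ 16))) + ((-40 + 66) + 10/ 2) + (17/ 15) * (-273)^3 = -115291228/ 5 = -23058245.60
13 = 13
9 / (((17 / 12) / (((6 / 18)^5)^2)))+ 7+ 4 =408973 / 37179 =11.00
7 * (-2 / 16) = -0.88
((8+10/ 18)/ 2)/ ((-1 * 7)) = -11/ 18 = -0.61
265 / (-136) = -265 / 136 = -1.95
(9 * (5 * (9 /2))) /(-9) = -45 /2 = -22.50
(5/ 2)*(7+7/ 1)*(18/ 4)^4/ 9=25515/ 16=1594.69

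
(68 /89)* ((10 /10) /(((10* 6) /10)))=34 /267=0.13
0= 0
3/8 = 0.38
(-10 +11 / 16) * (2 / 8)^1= -149 / 64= -2.33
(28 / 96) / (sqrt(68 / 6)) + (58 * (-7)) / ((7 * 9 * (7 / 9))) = -58 / 7 + 7 * sqrt(102) / 816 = -8.20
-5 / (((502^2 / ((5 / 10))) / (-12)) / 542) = 4065 / 63001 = 0.06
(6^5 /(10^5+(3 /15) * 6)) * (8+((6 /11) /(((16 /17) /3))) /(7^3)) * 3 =1761446250 /943261319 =1.87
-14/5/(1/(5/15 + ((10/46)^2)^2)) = -3944024/4197615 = -0.94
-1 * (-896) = 896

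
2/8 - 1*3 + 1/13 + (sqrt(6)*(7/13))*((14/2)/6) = -1.13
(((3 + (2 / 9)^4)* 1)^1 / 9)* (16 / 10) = 157592 / 295245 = 0.53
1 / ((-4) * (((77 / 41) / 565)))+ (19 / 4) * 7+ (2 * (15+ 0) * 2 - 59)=-3154 / 77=-40.96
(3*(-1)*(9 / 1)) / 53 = -27 / 53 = -0.51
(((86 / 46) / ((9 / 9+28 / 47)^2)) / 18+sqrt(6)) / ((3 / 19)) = 1804753 / 6986250+19 * sqrt(6) / 3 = 15.77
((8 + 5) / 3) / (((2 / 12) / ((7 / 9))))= 182 / 9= 20.22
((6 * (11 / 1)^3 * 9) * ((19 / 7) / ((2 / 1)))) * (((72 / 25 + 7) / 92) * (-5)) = -52376.50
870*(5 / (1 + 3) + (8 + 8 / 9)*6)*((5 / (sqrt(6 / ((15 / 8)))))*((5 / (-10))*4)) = -474875*sqrt(5) / 4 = -265463.20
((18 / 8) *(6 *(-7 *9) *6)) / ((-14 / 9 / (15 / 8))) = 98415 / 16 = 6150.94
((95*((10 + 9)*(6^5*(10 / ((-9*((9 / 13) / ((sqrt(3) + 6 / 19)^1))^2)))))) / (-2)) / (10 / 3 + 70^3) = 3082560*sqrt(3) / 102901 + 15128880 / 102901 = 198.91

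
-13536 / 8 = -1692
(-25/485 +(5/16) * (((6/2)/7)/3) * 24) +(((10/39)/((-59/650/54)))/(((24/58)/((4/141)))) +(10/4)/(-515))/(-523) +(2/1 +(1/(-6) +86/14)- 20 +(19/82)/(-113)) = -15487474939316054/1409750029517277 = -10.99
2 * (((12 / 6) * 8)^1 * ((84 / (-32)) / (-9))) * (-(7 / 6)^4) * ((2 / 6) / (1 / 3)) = -16807 / 972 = -17.29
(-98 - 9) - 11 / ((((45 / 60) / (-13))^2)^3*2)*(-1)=108738275149 / 729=149160871.26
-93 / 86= -1.08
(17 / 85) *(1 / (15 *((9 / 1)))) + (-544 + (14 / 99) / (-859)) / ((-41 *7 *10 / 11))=347213918 / 166409775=2.09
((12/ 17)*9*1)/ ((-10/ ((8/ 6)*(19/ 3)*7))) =-3192/ 85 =-37.55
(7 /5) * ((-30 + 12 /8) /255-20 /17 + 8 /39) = -50267 /33150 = -1.52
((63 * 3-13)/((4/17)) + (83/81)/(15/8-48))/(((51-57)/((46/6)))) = -257097542/269001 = -955.75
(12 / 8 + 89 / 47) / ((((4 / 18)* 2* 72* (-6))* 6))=-319 / 108288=-0.00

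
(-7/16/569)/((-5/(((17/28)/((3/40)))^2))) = 1445/143388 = 0.01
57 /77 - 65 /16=-4093 /1232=-3.32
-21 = -21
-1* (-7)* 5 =35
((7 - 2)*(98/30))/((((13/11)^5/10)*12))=39457495/6683274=5.90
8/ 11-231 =-2533/ 11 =-230.27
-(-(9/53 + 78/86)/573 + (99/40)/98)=-39887051/1706332880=-0.02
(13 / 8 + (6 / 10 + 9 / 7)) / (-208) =-0.02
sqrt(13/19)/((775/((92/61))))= 92 * sqrt(247)/898225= 0.00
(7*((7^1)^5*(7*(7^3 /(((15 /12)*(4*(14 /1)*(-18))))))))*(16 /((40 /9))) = -40353607 /50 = -807072.14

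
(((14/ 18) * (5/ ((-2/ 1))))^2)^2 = 1500625/ 104976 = 14.29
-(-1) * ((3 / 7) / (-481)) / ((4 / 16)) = -12 / 3367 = -0.00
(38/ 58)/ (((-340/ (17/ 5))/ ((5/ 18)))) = -0.00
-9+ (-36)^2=1287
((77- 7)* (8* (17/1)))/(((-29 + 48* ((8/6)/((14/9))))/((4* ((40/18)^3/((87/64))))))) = 1605632000/63423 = 25316.24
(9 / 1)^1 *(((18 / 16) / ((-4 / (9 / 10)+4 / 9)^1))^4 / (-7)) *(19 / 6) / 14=-373977 / 205520896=-0.00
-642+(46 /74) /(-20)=-475103 /740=-642.03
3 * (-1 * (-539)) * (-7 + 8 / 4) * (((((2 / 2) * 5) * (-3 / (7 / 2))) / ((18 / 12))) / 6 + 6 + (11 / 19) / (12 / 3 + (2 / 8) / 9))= -25247992 / 551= -45822.13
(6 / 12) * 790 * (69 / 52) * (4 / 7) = 27255 / 91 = 299.51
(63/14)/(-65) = -9/130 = -0.07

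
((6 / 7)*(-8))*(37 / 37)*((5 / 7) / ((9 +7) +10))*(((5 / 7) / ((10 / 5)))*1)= -300 / 4459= -0.07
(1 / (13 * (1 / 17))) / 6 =17 / 78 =0.22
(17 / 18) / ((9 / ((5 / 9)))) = 85 / 1458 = 0.06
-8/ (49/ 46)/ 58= -184/ 1421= -0.13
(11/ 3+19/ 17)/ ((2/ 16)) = 1952/ 51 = 38.27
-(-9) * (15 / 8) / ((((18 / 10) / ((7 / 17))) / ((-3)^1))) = -1575 / 136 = -11.58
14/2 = 7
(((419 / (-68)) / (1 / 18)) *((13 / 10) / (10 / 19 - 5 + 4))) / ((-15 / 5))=-103493 / 1020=-101.46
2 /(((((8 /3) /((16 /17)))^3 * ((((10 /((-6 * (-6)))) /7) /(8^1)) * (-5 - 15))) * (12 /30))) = -54432 /24565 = -2.22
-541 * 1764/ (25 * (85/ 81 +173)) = -5521446/ 25175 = -219.32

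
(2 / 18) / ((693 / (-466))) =-466 / 6237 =-0.07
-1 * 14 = -14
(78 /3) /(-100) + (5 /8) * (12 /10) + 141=14149 /100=141.49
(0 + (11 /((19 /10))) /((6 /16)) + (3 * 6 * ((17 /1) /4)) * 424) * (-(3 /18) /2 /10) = -462433 /1710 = -270.43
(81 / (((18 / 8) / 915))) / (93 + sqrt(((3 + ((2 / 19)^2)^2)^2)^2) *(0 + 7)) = 27971928328527 / 132476170595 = 211.15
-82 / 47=-1.74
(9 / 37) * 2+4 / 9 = 310 / 333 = 0.93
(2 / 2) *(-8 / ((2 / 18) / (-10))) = 720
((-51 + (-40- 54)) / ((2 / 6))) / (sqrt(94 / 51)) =-435*sqrt(4794) / 94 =-320.41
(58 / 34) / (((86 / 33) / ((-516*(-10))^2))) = 17428658.82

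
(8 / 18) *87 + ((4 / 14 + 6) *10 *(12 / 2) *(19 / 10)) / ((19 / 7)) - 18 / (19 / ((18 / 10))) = 85774 / 285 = 300.96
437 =437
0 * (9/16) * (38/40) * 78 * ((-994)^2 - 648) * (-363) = 0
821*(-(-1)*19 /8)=15599 /8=1949.88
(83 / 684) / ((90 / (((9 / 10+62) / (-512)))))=-52207 / 315187200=-0.00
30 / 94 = 15 / 47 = 0.32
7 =7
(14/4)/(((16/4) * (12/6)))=7/16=0.44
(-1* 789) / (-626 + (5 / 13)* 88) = 1.33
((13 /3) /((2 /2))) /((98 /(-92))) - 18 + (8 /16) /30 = -64831 /2940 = -22.05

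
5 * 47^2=11045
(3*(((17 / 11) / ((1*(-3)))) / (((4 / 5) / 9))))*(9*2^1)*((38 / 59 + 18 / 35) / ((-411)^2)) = -182988 / 85267567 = -0.00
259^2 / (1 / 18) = 1207458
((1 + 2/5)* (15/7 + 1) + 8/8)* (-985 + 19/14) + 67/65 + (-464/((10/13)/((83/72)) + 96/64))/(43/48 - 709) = -256063740314513/48219854410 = -5310.34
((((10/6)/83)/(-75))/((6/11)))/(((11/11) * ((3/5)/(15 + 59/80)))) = -13849/1075680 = -0.01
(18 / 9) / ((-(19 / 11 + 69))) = -11 / 389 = -0.03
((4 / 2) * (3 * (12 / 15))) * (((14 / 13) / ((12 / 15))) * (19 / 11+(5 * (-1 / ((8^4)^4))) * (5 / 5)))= 112308515707550589 / 10062730417405952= 11.16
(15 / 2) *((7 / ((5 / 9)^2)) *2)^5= 2812914500525136 / 1953125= 1440212224.27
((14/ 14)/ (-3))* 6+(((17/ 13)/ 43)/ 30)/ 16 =-536623/ 268320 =-2.00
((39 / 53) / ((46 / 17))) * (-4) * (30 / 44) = -9945 / 13409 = -0.74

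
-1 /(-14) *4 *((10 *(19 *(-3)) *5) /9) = -1900 /21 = -90.48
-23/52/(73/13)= -23/292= -0.08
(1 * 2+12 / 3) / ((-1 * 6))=-1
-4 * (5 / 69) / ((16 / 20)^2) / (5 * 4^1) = -25 / 1104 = -0.02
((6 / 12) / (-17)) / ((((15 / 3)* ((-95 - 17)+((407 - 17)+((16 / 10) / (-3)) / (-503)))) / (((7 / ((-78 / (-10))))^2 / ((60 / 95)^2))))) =-222439175 / 5206610200896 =-0.00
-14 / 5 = -2.80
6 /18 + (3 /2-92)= -541 /6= -90.17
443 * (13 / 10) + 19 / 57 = 17287 / 30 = 576.23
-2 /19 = -0.11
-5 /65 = -1 /13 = -0.08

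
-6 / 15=-2 / 5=-0.40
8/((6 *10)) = 2/15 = 0.13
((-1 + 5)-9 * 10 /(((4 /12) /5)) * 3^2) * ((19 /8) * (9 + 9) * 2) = -1038483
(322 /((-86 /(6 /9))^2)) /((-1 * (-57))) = 322 /948537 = 0.00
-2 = -2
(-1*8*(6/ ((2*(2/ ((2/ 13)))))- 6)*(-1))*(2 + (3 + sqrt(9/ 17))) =-3000/ 13- 1800*sqrt(17)/ 221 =-264.35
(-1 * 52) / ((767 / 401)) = -1604 / 59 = -27.19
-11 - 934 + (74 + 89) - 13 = -795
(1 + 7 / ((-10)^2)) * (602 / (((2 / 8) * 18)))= 32207 / 225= 143.14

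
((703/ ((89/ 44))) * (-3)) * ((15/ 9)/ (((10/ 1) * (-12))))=7733/ 534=14.48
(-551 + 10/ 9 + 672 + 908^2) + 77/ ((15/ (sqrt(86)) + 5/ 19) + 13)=4436403109661/ 5380119-138985 *sqrt(86)/ 1793373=824591.29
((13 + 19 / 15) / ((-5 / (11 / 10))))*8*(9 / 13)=-28248 / 1625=-17.38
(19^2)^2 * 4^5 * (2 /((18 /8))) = 1067589632 /9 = 118621070.22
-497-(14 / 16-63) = -3479 / 8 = -434.88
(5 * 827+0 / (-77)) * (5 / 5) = 4135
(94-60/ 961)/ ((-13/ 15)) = -1354110/ 12493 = -108.39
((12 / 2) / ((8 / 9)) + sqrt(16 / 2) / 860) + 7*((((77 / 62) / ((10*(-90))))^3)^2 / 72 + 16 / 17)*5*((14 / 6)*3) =sqrt(2) / 430 + 1753817163731298805191215842614137 / 7389526434954353971200000000000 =237.34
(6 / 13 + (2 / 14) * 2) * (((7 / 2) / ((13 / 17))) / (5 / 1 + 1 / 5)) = 1445 / 2197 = 0.66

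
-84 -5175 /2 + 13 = -5317 /2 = -2658.50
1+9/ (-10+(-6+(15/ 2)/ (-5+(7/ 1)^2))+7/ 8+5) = 7/ 73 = 0.10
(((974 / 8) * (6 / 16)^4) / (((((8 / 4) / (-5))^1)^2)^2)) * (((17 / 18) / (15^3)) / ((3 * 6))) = 41395 / 28311552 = 0.00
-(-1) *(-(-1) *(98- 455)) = -357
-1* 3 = -3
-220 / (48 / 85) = -4675 / 12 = -389.58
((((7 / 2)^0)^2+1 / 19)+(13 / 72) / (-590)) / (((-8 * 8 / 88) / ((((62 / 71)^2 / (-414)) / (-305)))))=-8978510563 / 1027507457476800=-0.00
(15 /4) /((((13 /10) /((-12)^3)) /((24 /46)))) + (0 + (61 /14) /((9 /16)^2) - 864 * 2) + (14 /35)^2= -18287262668 /4238325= -4314.74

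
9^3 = 729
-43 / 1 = -43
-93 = -93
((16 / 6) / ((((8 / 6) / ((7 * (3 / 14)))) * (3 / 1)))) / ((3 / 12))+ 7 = 11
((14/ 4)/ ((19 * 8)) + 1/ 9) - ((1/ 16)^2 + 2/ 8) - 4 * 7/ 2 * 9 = -5521019/ 43776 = -126.12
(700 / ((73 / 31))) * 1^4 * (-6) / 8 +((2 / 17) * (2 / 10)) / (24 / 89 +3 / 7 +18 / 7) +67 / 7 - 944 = -1157.37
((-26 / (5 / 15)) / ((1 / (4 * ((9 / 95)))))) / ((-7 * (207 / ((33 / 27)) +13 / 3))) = 23166 / 952945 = 0.02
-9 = -9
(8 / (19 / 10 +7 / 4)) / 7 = 0.31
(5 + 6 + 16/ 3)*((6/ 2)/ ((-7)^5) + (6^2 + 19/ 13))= 8184970/ 13377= 611.87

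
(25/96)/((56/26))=325/2688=0.12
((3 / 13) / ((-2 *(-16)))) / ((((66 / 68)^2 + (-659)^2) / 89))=77163 / 52211112200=0.00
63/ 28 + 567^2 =1285965/ 4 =321491.25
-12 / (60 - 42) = -2 / 3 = -0.67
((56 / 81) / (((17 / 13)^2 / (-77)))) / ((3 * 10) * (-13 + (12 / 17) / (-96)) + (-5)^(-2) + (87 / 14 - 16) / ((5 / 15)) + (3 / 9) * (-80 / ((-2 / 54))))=-510109600 / 4923464877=-0.10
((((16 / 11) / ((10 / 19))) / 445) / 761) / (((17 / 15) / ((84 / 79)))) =38304 / 5002802585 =0.00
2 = 2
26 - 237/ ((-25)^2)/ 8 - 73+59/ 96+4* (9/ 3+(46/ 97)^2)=-33.53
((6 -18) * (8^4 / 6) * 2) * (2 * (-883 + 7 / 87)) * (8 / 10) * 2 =46290411.99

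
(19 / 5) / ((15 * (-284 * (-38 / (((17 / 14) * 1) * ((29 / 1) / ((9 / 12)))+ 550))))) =1567 / 111825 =0.01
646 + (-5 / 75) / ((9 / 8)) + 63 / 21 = 87607 / 135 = 648.94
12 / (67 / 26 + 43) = 104 / 395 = 0.26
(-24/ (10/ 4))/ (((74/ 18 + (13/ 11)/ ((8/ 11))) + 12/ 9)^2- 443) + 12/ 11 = 11362092/ 10187155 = 1.12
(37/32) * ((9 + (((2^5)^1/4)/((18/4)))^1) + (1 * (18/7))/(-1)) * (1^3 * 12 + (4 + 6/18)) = 133903/864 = 154.98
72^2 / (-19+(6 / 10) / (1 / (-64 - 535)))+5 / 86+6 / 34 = -216547 / 16082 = -13.47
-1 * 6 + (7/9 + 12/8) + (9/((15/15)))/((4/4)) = 5.28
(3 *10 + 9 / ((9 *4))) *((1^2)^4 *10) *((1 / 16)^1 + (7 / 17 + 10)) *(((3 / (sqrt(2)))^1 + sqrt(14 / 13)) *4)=1723645 *sqrt(182) / 1768 + 5170935 *sqrt(2) / 272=40037.60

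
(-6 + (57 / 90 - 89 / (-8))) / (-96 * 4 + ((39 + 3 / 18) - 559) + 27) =-691 / 105220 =-0.01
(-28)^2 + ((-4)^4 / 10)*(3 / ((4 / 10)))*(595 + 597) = 229648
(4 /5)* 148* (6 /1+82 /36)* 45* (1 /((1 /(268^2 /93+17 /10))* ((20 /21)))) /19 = 27778612211 /14725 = 1886493.19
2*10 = 20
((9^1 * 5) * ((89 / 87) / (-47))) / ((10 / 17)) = -4539 / 2726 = -1.67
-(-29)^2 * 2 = -1682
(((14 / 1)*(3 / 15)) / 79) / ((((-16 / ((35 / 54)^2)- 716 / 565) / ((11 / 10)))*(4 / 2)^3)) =-426349 / 3442850336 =-0.00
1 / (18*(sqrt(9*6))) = sqrt(6) / 324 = 0.01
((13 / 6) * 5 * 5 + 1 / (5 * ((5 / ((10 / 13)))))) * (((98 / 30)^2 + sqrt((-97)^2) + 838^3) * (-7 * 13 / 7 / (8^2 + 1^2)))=-6378827698.72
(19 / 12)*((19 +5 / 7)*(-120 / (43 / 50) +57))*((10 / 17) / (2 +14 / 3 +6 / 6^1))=-144495 / 731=-197.67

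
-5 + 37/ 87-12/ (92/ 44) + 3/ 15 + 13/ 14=-1286581/ 140070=-9.19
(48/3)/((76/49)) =196/19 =10.32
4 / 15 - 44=-656 / 15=-43.73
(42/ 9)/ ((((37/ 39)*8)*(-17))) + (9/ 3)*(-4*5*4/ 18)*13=-1308593/ 7548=-173.37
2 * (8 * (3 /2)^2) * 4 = 144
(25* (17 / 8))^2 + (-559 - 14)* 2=1676.27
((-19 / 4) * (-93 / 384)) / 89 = 589 / 45568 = 0.01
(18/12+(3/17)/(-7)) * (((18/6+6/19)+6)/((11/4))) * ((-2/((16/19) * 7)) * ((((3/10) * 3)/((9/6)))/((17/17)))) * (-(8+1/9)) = 1511757/183260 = 8.25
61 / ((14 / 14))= 61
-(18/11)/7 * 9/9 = -18/77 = -0.23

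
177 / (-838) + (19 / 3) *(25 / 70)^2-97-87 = -45185461 / 246372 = -183.40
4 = 4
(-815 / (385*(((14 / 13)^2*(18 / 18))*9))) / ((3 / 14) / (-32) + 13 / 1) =-440752 / 28237671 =-0.02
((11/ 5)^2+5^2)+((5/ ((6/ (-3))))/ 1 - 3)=24.34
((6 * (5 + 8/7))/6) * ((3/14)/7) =129/686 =0.19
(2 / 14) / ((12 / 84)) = 1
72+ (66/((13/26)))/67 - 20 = 3616/67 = 53.97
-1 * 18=-18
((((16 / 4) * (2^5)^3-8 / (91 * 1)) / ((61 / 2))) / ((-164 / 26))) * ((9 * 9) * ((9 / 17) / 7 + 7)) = -813482355888 / 2083333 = -390471.59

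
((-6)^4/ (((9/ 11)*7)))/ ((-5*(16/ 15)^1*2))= -297/ 14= -21.21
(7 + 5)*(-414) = -4968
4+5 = 9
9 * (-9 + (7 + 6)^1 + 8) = 108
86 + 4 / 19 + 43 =2455 / 19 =129.21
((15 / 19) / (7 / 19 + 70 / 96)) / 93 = 240 / 31031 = 0.01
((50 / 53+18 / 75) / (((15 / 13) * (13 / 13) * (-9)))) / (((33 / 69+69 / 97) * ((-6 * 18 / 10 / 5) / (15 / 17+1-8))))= -1182394304 / 4358060415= -0.27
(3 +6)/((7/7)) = 9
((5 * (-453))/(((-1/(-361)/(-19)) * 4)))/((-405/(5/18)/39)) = -67321085/648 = -103890.56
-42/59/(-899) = 0.00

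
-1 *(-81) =81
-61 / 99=-0.62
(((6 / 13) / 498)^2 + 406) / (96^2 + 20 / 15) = 1418045541 / 32193592132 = 0.04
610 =610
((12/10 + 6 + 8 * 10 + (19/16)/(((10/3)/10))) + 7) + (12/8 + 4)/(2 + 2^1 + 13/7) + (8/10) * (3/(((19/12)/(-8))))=5395367/62320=86.58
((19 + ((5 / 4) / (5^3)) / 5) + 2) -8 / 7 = 69507 / 3500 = 19.86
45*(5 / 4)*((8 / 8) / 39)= 75 / 52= 1.44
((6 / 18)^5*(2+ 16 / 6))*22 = 308 / 729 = 0.42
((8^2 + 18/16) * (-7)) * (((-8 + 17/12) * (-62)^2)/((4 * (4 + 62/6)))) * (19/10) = 382315.06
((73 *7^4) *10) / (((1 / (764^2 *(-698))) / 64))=-45702202884853760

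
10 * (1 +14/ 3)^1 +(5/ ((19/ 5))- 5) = 3020/ 57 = 52.98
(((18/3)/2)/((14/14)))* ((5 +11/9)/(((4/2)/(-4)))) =-112/3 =-37.33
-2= -2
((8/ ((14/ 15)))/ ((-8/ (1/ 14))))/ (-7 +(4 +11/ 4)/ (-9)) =15/ 1519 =0.01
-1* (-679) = 679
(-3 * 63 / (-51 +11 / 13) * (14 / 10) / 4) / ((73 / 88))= 189189 / 118990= 1.59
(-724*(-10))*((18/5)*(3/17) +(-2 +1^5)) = -44888/17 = -2640.47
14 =14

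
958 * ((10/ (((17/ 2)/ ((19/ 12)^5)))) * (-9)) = -5930257105/ 58752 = -100937.11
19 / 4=4.75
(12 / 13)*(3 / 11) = 36 / 143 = 0.25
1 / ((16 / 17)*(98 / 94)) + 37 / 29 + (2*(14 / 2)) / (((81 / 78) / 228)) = 629438315 / 204624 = 3076.07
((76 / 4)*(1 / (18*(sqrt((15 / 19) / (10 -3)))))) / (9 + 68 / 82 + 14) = 779*sqrt(1995) / 263790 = 0.13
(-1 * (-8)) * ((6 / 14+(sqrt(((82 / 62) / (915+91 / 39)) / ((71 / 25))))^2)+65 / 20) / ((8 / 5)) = 18.40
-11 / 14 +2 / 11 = -93 / 154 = -0.60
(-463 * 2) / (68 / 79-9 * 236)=0.44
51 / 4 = 12.75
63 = 63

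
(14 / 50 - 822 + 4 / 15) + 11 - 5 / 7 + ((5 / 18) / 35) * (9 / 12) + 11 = -480097 / 600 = -800.16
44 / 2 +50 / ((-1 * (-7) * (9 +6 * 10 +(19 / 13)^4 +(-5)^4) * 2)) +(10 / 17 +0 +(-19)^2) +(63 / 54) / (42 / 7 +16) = 24047000768867 / 62680119348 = 383.65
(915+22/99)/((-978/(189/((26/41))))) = -2364019/8476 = -278.91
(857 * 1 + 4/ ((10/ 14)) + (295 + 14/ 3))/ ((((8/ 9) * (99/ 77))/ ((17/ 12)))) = 1440.73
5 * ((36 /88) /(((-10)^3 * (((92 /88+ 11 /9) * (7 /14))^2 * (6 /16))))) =-21384 /5040025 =-0.00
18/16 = 9/8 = 1.12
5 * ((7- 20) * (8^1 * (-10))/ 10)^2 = 54080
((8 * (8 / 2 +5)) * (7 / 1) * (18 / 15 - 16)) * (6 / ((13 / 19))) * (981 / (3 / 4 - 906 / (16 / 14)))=57930012 / 715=81021.00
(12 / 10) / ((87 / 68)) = 136 / 145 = 0.94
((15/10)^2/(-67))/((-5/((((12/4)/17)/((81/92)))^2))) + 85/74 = 666727859/580309110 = 1.15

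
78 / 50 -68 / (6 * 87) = 9329 / 6525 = 1.43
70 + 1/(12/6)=70.50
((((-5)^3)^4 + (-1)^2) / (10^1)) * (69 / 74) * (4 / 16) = 8422851597 / 1480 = 5691115.94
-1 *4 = -4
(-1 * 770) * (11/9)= -941.11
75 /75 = 1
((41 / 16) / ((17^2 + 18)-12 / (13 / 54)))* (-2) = -533 / 26744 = -0.02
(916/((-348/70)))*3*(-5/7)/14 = 5725/203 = 28.20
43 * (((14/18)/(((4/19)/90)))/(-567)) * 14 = -28595/81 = -353.02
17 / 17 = 1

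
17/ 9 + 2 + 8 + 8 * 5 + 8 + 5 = 584/ 9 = 64.89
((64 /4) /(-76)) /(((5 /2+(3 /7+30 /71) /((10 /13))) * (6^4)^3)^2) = -6175225 /1807729719508634715411185664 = -0.00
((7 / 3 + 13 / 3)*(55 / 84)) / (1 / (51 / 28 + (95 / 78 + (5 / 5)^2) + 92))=28840625 / 68796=419.22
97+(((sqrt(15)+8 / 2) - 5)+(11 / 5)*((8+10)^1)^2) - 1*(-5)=sqrt(15)+4069 / 5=817.67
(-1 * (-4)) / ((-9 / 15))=-6.67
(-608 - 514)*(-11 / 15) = 4114 / 5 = 822.80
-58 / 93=-0.62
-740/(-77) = 740/77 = 9.61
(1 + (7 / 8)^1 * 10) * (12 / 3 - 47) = -419.25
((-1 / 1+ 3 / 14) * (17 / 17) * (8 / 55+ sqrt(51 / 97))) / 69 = -11 * sqrt(4947) / 93702- 4 / 2415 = -0.01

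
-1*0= 0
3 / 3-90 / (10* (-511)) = 520 / 511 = 1.02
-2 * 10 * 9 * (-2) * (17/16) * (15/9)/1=1275/2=637.50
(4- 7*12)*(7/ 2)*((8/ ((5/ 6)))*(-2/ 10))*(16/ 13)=43008/ 65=661.66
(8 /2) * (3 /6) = 2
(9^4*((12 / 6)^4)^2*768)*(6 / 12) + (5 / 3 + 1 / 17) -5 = 644972540.73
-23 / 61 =-0.38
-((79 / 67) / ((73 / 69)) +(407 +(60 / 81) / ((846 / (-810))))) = -407.41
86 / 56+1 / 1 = 71 / 28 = 2.54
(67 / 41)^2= 4489 / 1681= 2.67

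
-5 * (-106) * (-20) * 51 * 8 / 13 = -4324800 / 13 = -332676.92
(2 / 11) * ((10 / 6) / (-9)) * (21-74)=530 / 297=1.78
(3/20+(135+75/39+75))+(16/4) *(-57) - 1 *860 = -227741/260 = -875.93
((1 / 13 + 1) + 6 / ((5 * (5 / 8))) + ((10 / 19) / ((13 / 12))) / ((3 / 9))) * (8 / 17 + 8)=232992 / 6175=37.73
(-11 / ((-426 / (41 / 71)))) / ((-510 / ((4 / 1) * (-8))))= 3608 / 3856365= 0.00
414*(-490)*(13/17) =-2637180/17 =-155128.24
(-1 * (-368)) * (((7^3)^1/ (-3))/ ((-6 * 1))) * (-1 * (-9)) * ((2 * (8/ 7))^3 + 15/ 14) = 821284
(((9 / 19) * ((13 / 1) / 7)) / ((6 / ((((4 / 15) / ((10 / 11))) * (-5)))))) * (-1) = 143 / 665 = 0.22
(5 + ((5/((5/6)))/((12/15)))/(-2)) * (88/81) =110/81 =1.36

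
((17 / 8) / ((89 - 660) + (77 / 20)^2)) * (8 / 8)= -850 / 222471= -0.00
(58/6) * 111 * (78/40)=41847/20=2092.35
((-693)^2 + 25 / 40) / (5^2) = 3841997 / 200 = 19209.98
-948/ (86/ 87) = -41238/ 43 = -959.02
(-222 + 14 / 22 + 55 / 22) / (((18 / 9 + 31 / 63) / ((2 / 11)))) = -303345 / 18997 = -15.97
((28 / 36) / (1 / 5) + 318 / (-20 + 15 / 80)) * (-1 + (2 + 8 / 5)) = -451061 / 14265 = -31.62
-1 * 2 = -2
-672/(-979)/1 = 672/979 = 0.69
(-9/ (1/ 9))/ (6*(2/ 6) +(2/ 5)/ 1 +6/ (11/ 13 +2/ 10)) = -4590/ 461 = -9.96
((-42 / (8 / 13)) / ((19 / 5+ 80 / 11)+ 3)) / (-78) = 0.06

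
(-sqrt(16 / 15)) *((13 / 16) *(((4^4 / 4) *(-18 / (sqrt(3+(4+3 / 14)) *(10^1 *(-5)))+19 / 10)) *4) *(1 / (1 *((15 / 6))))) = -15808 *sqrt(15) / 375 - 4992 *sqrt(21210) / 63125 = -174.78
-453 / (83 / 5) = -2265 / 83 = -27.29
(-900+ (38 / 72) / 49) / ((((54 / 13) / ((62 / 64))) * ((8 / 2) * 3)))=-639795143 / 36578304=-17.49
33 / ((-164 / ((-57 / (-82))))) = -1881 / 13448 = -0.14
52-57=-5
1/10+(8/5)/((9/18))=33/10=3.30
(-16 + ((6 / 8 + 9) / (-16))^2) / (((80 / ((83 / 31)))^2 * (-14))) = 406451 / 325058560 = 0.00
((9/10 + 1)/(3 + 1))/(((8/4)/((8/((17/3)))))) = 57/170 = 0.34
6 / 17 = 0.35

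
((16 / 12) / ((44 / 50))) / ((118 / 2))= 50 / 1947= 0.03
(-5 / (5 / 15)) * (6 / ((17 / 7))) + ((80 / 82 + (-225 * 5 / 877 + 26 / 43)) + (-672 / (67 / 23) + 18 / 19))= -8917175823149 / 33460253791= -266.50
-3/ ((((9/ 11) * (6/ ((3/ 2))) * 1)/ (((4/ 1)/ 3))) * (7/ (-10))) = 110/ 63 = 1.75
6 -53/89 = 481/89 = 5.40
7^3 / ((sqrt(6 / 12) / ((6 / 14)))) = 207.89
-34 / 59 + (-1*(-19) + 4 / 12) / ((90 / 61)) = 99781 / 7965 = 12.53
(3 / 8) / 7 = 3 / 56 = 0.05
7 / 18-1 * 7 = -6.61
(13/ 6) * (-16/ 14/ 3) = -52/ 63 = -0.83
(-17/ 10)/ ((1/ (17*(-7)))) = 202.30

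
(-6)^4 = 1296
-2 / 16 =-1 / 8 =-0.12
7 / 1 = 7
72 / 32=9 / 4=2.25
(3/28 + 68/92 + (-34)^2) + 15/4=186856/161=1160.60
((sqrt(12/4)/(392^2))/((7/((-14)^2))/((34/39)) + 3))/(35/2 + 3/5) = 0.00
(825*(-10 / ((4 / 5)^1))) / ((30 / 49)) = -67375 / 4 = -16843.75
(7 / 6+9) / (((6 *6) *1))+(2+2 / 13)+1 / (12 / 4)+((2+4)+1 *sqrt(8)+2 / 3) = 2 *sqrt(2)+26497 / 2808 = 12.26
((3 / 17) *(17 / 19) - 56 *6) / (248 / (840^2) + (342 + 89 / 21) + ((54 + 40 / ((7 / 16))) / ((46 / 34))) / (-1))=-12944496600 / 9202150547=-1.41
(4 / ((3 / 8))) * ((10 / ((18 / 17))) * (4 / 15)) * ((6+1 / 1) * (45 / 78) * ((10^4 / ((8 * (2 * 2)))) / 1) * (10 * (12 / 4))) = 119000000 / 117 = 1017094.02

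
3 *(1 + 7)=24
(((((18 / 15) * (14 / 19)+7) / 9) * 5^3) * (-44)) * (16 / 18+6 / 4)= -17713850 / 1539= -11509.97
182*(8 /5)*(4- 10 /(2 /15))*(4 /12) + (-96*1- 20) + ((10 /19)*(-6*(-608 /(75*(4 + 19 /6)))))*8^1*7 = -4390964 /645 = -6807.70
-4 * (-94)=376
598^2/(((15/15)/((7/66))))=1251614/33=37927.70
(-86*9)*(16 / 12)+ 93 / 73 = -75243 / 73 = -1030.73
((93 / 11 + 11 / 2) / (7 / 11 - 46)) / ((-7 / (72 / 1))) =3.16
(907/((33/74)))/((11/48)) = 1073888/121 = 8875.11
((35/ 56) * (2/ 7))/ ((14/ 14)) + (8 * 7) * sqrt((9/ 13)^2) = 14177/ 364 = 38.95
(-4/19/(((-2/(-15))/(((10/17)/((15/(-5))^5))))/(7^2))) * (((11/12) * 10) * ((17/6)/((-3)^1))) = -67375/41553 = -1.62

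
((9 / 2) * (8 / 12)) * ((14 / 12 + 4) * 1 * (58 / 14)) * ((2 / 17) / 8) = 899 / 952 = 0.94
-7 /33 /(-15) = 7 /495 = 0.01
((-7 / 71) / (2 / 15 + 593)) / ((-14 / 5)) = 0.00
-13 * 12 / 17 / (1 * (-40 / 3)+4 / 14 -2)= 819 / 1343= 0.61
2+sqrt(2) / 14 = 2.10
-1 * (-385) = 385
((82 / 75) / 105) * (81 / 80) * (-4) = -369 / 8750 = -0.04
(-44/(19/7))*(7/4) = -28.37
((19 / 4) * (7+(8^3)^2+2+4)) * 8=9961966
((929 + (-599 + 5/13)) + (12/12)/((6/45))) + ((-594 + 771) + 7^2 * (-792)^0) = 14661/26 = 563.88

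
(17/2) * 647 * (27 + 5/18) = 150014.14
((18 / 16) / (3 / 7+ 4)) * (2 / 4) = 63 / 496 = 0.13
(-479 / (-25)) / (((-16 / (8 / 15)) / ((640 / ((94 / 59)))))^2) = 3435.27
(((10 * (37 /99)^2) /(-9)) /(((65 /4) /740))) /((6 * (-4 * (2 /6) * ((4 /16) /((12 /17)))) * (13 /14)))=226925440 /84474819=2.69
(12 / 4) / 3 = 1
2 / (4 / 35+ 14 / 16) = 560 / 277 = 2.02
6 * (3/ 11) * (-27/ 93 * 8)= -1296/ 341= -3.80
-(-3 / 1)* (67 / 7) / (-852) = -67 / 1988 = -0.03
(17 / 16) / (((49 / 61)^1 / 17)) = 17629 / 784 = 22.49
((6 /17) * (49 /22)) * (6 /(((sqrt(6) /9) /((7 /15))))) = 3087 * sqrt(6) /935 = 8.09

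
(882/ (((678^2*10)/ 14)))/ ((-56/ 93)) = -4557/ 1021520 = -0.00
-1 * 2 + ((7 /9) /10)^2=-16151 /8100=-1.99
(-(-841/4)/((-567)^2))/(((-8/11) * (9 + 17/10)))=-46255/550389168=-0.00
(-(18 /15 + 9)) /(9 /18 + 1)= -34 /5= -6.80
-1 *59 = -59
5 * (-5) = -25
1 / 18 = 0.06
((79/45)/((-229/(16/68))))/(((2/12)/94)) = -59408/58395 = -1.02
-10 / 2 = -5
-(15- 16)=1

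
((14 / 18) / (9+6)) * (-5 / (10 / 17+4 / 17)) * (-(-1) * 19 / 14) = -323 / 756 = -0.43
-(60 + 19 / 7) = -439 / 7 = -62.71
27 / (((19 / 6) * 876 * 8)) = 27 / 22192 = 0.00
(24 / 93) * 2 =16 / 31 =0.52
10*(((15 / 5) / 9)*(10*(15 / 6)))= 250 / 3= 83.33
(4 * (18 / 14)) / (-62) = -18 / 217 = -0.08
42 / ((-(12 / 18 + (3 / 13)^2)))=-21294 / 365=-58.34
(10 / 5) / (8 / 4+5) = 2 / 7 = 0.29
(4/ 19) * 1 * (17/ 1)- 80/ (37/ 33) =-47644/ 703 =-67.77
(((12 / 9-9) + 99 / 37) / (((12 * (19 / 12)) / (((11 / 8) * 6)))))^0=1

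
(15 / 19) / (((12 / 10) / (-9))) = -225 / 38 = -5.92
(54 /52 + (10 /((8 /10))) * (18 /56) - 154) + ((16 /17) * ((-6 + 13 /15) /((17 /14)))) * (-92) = 685153663 /3155880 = 217.10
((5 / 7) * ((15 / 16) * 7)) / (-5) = -15 / 16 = -0.94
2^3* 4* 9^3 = 23328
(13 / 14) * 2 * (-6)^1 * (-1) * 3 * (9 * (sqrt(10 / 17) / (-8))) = -1053 * sqrt(170) / 476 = -28.84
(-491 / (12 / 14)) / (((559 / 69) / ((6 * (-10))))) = 4242.45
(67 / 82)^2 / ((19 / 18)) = 40401 / 63878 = 0.63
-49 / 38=-1.29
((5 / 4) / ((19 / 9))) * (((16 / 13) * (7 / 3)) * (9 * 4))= 15120 / 247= 61.21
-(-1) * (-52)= -52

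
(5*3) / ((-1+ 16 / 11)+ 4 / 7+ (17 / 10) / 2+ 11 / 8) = 46200 / 10013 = 4.61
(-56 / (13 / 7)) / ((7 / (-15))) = 840 / 13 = 64.62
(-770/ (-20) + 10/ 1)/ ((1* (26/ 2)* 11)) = 97/ 286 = 0.34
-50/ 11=-4.55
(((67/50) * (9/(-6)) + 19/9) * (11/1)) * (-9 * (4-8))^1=1001/25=40.04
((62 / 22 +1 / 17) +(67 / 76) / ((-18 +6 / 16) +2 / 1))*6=7516152 / 444125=16.92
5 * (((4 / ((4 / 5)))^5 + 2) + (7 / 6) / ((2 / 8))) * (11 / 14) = 12302.98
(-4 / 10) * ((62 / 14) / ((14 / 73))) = -2263 / 245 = -9.24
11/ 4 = 2.75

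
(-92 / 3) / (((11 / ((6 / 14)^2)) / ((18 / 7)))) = -4968 / 3773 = -1.32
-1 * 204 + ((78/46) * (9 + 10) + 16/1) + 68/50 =-88793/575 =-154.42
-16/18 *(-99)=88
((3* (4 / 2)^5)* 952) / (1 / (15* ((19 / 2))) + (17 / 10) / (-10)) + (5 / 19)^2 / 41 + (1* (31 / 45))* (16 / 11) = -3816616445367641 / 6806313855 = -560746.47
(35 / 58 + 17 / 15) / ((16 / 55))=16621 / 2784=5.97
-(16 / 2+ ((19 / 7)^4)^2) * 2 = -34059362898 / 5764801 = -5908.16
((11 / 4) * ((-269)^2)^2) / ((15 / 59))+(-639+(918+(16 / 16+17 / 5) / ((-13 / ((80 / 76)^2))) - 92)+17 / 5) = 15947931899493229 / 281580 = 56637303428.84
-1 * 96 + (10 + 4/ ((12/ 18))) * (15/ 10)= -72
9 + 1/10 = 91/10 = 9.10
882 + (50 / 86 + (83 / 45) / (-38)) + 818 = 1700.53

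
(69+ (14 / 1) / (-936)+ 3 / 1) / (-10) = -33689 / 4680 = -7.20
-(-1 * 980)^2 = -960400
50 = 50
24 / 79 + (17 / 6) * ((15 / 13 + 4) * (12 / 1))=180274 / 1027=175.53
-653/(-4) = 653/4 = 163.25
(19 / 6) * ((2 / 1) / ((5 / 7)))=133 / 15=8.87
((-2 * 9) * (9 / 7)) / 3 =-54 / 7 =-7.71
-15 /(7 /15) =-225 /7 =-32.14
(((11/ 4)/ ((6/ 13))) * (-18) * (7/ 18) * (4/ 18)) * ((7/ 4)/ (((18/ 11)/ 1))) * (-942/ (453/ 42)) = 84707623/ 97848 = 865.71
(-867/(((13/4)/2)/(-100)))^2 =481080960000/169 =2846632899.41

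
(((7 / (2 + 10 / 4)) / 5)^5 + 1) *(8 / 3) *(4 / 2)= 2961055184 / 553584375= 5.35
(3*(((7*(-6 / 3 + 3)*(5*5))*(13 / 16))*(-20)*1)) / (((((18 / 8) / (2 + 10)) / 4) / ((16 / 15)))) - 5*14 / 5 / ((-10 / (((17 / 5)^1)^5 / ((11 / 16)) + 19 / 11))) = -193205.68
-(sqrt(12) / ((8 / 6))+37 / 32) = -3 * sqrt(3) / 2 -37 / 32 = -3.75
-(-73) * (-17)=-1241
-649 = -649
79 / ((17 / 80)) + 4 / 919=5808148 / 15623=371.77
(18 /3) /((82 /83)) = 249 /41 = 6.07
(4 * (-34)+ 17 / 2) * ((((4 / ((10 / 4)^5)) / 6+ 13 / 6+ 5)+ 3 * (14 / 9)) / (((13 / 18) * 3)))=-11322153 / 16250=-696.75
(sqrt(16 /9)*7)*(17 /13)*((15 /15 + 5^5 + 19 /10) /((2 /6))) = 7444402 /65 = 114529.26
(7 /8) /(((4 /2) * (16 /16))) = 7 /16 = 0.44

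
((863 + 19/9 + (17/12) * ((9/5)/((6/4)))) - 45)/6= 73963/540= 136.97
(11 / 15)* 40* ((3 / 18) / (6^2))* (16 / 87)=176 / 7047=0.02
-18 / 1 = -18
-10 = -10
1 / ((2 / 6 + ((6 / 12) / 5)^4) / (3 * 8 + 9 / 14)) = 5175000 / 70021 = 73.91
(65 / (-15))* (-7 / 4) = 91 / 12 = 7.58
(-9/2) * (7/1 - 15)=36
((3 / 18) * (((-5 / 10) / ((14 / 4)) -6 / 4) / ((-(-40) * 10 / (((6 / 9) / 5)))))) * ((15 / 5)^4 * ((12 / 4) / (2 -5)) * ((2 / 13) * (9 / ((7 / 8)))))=1863 / 159250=0.01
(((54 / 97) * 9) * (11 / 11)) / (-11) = -0.46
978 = 978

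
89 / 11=8.09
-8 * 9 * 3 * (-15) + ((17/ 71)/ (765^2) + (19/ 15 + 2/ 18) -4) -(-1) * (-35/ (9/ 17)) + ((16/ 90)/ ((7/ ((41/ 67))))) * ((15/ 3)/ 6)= 3635295147214/ 1146318075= 3171.28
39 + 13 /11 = 442 /11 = 40.18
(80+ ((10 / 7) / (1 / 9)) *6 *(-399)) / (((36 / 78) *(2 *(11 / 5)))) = -498875 / 33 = -15117.42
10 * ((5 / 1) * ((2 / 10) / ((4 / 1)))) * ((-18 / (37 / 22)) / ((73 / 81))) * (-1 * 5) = 400950 / 2701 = 148.45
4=4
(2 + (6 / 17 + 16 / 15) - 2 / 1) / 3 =362 / 765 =0.47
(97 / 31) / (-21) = -0.15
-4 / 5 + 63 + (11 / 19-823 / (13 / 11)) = -782503 / 1235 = -633.61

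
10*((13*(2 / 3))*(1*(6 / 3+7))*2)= 1560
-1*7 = -7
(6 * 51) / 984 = 51 / 164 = 0.31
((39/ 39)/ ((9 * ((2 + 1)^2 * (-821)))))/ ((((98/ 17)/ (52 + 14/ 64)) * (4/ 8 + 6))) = -0.00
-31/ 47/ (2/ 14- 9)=7/ 94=0.07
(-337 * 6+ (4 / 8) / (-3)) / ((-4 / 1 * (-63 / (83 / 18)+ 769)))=1007039 / 1504632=0.67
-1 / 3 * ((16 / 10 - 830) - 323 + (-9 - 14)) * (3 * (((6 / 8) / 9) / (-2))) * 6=-1468 / 5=-293.60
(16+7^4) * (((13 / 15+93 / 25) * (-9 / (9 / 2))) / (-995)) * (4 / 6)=3325792 / 223875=14.86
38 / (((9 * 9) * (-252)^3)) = -19 / 648121824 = -0.00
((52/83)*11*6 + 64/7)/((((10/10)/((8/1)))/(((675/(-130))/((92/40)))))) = -158414400/173719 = -911.90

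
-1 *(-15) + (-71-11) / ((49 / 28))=-223 / 7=-31.86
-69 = -69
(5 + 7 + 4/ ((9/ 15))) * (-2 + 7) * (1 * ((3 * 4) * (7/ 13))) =7840/ 13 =603.08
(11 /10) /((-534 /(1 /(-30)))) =11 /160200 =0.00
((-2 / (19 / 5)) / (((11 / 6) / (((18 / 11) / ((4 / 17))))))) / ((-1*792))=255 / 101156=0.00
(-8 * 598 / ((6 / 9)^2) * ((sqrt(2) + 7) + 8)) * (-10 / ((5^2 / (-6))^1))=-387504-129168 * sqrt(2) / 5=-424038.23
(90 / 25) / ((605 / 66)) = 108 / 275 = 0.39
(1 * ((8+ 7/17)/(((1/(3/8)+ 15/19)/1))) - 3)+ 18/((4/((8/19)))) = 1.33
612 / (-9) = -68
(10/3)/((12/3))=0.83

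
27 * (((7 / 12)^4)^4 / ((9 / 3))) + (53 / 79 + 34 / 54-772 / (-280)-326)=-18286411097375230883251 / 56800552871641743360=-321.94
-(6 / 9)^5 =-32 / 243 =-0.13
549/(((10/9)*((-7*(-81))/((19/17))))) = 1159/1190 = 0.97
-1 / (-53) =1 / 53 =0.02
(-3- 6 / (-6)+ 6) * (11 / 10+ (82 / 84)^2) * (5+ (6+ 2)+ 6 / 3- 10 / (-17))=959671 / 7497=128.01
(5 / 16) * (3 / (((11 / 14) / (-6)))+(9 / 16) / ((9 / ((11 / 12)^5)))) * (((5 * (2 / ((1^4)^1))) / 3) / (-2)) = 25037976575 / 2102132736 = 11.91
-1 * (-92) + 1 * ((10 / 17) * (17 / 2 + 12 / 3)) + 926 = 17431 / 17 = 1025.35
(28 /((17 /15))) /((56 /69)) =1035 /34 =30.44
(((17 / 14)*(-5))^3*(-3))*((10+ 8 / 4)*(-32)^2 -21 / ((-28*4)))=362231191125 / 43904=8250528.22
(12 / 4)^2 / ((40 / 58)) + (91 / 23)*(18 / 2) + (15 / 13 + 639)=4119099 / 5980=688.81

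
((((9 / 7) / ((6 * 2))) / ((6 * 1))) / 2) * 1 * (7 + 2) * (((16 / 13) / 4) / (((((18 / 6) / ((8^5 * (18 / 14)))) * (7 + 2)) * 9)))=8192 / 1911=4.29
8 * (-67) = -536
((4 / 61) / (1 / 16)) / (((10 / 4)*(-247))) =-128 / 75335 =-0.00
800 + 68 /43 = 34468 /43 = 801.58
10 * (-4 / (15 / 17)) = -136 / 3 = -45.33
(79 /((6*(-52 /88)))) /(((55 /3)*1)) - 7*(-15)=6746 /65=103.78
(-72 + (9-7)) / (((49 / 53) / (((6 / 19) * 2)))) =-47.82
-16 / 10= -8 / 5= -1.60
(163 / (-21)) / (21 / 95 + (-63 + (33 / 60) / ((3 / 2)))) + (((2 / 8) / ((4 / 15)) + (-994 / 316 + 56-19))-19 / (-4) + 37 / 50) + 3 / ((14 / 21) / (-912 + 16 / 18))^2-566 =5290747036393087 / 944302800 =5602807.74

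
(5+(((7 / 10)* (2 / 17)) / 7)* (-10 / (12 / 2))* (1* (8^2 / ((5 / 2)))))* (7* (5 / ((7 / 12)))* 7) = 32116 / 17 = 1889.18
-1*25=-25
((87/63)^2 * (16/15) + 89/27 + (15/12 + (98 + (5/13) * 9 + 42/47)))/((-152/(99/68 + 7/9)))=-2407517543183/1503924589440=-1.60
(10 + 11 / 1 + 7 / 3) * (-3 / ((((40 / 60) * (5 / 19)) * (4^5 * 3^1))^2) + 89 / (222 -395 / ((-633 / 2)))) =492267463831 / 52921630720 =9.30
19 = 19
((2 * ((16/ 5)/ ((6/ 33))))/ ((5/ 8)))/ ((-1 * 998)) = -704/ 12475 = -0.06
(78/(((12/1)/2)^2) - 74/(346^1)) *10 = 10135/519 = 19.53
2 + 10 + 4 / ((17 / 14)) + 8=396 / 17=23.29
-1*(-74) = 74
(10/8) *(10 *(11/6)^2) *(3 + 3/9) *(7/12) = 105875/1296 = 81.69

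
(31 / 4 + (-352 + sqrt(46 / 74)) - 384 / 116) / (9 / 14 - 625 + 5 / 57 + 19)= 16086483 / 28014290 - 798 * sqrt(851) / 17871185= 0.57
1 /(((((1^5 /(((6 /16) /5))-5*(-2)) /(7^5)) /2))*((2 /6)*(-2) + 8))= 21609 /110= 196.45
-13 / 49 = -0.27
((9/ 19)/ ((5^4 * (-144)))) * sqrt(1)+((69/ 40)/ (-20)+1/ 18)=-104993/ 3420000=-0.03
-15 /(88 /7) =-105 /88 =-1.19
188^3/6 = 3322336/3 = 1107445.33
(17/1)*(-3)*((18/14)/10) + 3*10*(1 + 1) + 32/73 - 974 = -4701807/5110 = -920.12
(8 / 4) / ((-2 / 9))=-9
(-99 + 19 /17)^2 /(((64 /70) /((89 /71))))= 269534720 /20519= 13135.86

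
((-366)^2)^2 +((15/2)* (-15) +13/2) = 17944209830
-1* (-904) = 904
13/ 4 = 3.25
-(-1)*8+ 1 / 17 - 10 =-33 / 17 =-1.94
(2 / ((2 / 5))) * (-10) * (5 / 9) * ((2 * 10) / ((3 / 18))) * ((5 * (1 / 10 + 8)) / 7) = -135000 / 7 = -19285.71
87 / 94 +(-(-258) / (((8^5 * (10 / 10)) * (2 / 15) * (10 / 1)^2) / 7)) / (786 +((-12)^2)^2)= 204517582281 / 220972974080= 0.93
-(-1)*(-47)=-47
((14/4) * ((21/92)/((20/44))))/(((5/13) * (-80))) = -0.06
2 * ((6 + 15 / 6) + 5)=27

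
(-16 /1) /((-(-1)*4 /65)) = -260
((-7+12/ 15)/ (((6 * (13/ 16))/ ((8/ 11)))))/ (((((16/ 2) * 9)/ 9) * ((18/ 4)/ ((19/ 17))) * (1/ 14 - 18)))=131936/ 82374435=0.00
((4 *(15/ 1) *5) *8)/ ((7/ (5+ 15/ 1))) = 48000/ 7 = 6857.14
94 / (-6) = -47 / 3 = -15.67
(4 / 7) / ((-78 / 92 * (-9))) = 184 / 2457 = 0.07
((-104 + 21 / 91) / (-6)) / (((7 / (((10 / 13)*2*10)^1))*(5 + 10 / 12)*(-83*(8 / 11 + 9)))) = -593560 / 73543561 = -0.01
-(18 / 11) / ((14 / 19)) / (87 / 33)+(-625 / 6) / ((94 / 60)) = -642412 / 9541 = -67.33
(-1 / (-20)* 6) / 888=1 / 2960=0.00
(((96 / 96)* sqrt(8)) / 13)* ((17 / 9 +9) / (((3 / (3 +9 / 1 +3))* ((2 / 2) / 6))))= 71.07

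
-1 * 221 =-221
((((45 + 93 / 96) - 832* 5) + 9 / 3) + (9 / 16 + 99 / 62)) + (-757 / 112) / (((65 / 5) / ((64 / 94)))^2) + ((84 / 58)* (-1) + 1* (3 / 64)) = -4110.29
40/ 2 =20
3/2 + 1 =5/2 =2.50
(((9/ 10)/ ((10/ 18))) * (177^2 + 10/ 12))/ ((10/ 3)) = 15226299/ 1000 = 15226.30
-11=-11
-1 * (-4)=4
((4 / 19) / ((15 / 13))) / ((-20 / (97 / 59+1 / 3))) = -182 / 10089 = -0.02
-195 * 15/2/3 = -975/2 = -487.50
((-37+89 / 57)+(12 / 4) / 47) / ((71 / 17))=-1611073 / 190209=-8.47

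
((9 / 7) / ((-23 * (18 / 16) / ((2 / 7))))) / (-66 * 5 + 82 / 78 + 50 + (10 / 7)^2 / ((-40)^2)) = 9984 / 196169231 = 0.00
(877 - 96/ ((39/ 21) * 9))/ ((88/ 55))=169895/ 312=544.54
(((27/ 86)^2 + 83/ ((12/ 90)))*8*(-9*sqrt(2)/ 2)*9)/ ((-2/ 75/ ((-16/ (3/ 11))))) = -820564489800*sqrt(2)/ 1849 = -627611373.87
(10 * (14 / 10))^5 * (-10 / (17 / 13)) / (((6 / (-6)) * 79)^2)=-69917120 / 106097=-658.99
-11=-11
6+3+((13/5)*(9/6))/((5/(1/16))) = 7239/800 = 9.05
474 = 474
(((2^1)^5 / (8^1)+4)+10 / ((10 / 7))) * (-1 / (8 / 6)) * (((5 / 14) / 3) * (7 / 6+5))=-925 / 112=-8.26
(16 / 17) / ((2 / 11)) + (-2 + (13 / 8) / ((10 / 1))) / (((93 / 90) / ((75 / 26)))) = 5149 / 109616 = 0.05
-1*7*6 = -42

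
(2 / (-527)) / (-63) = 2 / 33201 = 0.00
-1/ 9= -0.11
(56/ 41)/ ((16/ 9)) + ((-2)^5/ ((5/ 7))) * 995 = -3655169/ 82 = -44575.23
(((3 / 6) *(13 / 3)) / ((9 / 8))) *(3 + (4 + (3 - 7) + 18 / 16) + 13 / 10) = 2821 / 270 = 10.45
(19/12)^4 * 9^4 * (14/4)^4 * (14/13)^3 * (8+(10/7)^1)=40982797734417/562432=72867115.91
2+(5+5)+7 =19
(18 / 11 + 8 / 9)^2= 62500 / 9801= 6.38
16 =16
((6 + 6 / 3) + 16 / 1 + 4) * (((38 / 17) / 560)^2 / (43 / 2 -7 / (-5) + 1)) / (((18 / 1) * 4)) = 361 / 1392471360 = 0.00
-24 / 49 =-0.49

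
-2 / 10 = -1 / 5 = -0.20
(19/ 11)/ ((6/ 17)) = 323/ 66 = 4.89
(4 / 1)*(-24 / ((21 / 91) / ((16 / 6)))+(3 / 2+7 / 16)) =-1101.58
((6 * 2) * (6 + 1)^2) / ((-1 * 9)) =-196 / 3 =-65.33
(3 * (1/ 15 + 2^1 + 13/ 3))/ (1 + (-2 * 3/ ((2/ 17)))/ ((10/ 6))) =-24/ 37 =-0.65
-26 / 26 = -1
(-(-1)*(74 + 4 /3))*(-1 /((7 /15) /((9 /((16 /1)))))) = -5085 /56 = -90.80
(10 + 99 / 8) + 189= 1691 / 8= 211.38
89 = 89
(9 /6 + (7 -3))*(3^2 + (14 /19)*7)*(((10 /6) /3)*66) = 162745 /57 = 2855.18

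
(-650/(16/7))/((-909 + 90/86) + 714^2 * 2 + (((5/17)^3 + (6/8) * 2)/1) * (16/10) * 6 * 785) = -68659175/248725429392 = -0.00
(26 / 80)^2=169 / 1600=0.11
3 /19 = 0.16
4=4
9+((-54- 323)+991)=623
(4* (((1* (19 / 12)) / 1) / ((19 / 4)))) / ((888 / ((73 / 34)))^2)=5329 / 683667648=0.00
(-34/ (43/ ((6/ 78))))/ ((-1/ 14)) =476/ 559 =0.85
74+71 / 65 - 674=-38929 / 65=-598.91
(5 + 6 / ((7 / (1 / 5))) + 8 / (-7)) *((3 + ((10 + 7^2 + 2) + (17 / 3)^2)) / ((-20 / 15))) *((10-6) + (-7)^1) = 24393 / 28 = 871.18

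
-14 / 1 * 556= -7784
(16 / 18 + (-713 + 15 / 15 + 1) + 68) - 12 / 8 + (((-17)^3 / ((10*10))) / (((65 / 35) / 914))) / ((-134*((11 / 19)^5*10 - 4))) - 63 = -4944331370956817 / 6501577235400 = -760.48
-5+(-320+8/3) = -967/3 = -322.33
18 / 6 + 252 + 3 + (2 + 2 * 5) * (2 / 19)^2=258.13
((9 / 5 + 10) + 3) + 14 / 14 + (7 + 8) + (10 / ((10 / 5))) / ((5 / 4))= 34.80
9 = 9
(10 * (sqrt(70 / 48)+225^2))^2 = 843750 * sqrt(210)+1537734375875 / 6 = 256301289744.96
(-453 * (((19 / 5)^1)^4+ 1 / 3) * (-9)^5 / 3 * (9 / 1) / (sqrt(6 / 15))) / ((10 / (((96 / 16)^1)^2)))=94271980993524 * sqrt(10) / 3125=95396537432.20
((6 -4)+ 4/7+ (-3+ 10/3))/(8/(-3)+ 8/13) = -793/560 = -1.42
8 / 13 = 0.62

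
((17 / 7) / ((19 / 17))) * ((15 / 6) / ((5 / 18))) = 2601 / 133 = 19.56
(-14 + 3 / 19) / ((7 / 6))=-1578 / 133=-11.86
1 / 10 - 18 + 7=-109 / 10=-10.90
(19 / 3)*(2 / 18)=19 / 27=0.70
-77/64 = -1.20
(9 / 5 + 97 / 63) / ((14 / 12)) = 2104 / 735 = 2.86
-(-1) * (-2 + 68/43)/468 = -1/1118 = -0.00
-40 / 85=-8 / 17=-0.47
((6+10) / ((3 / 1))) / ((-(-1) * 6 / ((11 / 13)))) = 88 / 117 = 0.75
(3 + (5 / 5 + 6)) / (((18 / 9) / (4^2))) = 80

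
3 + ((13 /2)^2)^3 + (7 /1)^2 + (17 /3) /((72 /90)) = 14491771 /192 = 75477.97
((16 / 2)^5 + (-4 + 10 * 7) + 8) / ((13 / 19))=623998 / 13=47999.85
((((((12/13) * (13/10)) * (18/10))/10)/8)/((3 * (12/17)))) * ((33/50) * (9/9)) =1683/200000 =0.01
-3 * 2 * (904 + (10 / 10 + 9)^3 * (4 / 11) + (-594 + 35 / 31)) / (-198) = 230095 / 11253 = 20.45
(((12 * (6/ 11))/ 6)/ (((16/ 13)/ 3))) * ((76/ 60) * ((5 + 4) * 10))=6669/ 22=303.14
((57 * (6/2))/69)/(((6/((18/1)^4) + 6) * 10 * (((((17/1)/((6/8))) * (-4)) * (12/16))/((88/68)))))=-2742498/3488910595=-0.00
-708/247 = -2.87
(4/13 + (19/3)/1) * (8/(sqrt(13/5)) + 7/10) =1813/390 + 2072 * sqrt(65)/507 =37.60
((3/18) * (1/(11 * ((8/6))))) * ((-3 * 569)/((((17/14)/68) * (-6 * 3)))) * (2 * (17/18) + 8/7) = 108679/594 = 182.96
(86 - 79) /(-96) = -7 /96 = -0.07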